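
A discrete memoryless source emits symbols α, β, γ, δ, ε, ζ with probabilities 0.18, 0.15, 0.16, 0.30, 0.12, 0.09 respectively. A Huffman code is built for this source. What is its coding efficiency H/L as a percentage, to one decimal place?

Entropy H = −Σ p log₂ p ≈ 2.4797 bits.
Huffman merges: 9/100+3/25→21/100; 3/20+4/25→31/100; 9/50+21/100→39/100; 3/10+31/100→61/100; 39/100+61/100→1. L = 63/25 ≈ 2.5200.
Efficiency = H/L = 2.4797/2.5200 = 98.4%.

98.4%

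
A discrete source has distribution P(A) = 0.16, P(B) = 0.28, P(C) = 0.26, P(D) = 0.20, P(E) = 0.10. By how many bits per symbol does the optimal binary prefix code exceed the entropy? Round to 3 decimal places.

0.021 bits

Entropy H = −Σ p log₂ p ≈ 2.2391 bits.
Huffman merges: 1/10+4/25→13/50; 1/5+13/50→23/50; 13/50+7/25→27/50; 23/50+27/50→1. L = 113/50 ≈ 2.2600.
L − H = 2.2600 − 2.2391 = 0.021 bits.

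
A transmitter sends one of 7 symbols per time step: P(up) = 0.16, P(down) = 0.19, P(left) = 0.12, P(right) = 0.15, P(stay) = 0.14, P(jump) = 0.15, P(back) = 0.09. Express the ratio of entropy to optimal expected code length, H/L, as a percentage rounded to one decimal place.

98.8%

Entropy H = −Σ p log₂ p ≈ 2.7762 bits.
Huffman merges: 9/100+3/25→21/100; 7/50+3/20→29/100; 3/20+4/25→31/100; 19/100+21/100→2/5; 29/100+31/100→3/5; 2/5+3/5→1. L = 281/100 ≈ 2.8100.
Efficiency = H/L = 2.7762/2.8100 = 98.8%.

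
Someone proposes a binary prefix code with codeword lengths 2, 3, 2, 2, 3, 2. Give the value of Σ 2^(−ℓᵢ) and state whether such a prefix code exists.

With common denominator 2^3 = 8: Σ 2^(−ℓᵢ) = 2/8 + 1/8 + 2/8 + 2/8 + 1/8 + 2/8 = 10/8 = 1.25.
Kraft's inequality requires Σ ≤ 1; here Σ = 1.25 > 1, so no such prefix code exists.

1.25; no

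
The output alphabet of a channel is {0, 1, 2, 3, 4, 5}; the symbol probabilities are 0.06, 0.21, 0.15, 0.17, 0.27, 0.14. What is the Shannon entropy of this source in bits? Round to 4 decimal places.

H = −Σ pᵢ log₂ pᵢ.
−0.06·log₂(0.06) = 0.2435
−0.21·log₂(0.21) = 0.4728
−0.15·log₂(0.15) = 0.4105
−0.17·log₂(0.17) = 0.4346
−0.27·log₂(0.27) = 0.5100
−0.14·log₂(0.14) = 0.3971
Sum ≈ 2.4686 → 2.4686 bits.

2.4686 bits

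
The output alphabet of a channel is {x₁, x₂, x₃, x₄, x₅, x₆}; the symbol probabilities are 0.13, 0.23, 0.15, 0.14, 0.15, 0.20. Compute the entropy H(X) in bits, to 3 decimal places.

2.553 bits

H = −Σ pᵢ log₂ pᵢ.
−0.13·log₂(0.13) = 0.3826
−0.23·log₂(0.23) = 0.4877
−0.15·log₂(0.15) = 0.4105
−0.14·log₂(0.14) = 0.3971
−0.15·log₂(0.15) = 0.4105
−0.20·log₂(0.20) = 0.4644
Sum ≈ 2.5529 → 2.553 bits.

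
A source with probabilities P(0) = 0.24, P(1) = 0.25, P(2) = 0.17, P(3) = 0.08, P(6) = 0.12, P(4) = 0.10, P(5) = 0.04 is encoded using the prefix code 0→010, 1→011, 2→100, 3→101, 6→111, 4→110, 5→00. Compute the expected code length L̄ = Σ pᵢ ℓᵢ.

L̄ = Σ pᵢ·ℓᵢ = 0.24·3 + 0.25·3 + 0.17·3 + 0.08·3 + 0.12·3 + 0.10·3 + 0.04·2 = 2.96 bits/symbol.

2.96 bits/symbol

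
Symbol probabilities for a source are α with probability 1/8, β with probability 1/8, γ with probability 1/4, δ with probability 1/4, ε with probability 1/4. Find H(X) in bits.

Each probability is a power of 1/2, so log₂(1/p) is an integer.
H = Σ p·log₂(1/p) = 1/8·3 + 1/8·3 + 1/4·2 + 1/4·2 + 1/4·2 = 2.25 bits.

2.25 bits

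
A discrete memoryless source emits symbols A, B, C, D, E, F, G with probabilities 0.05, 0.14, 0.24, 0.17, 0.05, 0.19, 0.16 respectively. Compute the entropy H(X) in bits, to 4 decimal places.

H = −Σ pᵢ log₂ pᵢ.
−0.05·log₂(0.05) = 0.2161
−0.14·log₂(0.14) = 0.3971
−0.24·log₂(0.24) = 0.4941
−0.17·log₂(0.17) = 0.4346
−0.05·log₂(0.05) = 0.2161
−0.19·log₂(0.19) = 0.4552
−0.16·log₂(0.16) = 0.4230
Sum ≈ 2.6363 → 2.6363 bits.

2.6363 bits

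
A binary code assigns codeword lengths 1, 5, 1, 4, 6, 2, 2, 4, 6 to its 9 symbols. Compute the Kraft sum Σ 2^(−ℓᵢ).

With common denominator 2^6 = 64: Σ 2^(−ℓᵢ) = 32/64 + 2/64 + 32/64 + 4/64 + 1/64 + 16/64 + 16/64 + 4/64 + 1/64 = 108/64 = 1.6875.

1.6875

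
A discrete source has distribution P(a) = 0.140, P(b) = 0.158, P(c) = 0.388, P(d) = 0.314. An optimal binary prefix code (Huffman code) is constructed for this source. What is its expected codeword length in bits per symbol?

1.91 bits/symbol

Repeatedly combine the two least-probable nodes; the expected code length is the sum of the merged weights.
merge 7/50 + 79/500 → 149/500
merge 149/500 + 157/500 → 153/250
merge 97/250 + 153/250 → 1
L = 149/500 + 153/250 + 1 = 191/100 = 1.91 bits/symbol.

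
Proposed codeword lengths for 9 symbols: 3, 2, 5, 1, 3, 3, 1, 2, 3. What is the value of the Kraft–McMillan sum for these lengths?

With common denominator 2^5 = 32: Σ 2^(−ℓᵢ) = 4/32 + 8/32 + 1/32 + 16/32 + 4/32 + 4/32 + 16/32 + 8/32 + 4/32 = 65/32 = 2.03125.

2.03125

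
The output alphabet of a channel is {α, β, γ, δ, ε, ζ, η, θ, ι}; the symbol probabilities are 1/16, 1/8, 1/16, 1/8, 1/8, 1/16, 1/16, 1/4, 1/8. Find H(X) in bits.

3 bits

Each probability is a power of 1/2, so log₂(1/p) is an integer.
H = Σ p·log₂(1/p) = 1/16·4 + 1/8·3 + 1/16·4 + 1/8·3 + 1/8·3 + 1/16·4 + 1/16·4 + 1/4·2 + 1/8·3 = 3 bits.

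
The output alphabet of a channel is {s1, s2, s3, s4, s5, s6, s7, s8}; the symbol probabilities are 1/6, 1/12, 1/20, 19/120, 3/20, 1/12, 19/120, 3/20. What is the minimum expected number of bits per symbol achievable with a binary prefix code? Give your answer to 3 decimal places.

Repeatedly combine the two least-probable nodes; the expected code length is the sum of the merged weights.
merge 1/20 + 1/12 → 2/15
merge 1/12 + 2/15 → 13/60
merge 3/20 + 3/20 → 3/10
merge 19/120 + 19/120 → 19/60
merge 1/6 + 13/60 → 23/60
merge 3/10 + 19/60 → 37/60
merge 23/60 + 37/60 → 1
L = 2/15 + 13/60 + 3/10 + 19/60 + 23/60 + 37/60 + 1 = 89/30 ≈ 2.967 bits/symbol.

2.967 bits/symbol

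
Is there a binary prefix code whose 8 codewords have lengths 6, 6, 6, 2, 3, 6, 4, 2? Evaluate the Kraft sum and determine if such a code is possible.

With common denominator 2^6 = 64: Σ 2^(−ℓᵢ) = 1/64 + 1/64 + 1/64 + 16/64 + 8/64 + 1/64 + 4/64 + 16/64 = 48/64 = 0.75.
Kraft's inequality requires Σ ≤ 1; here Σ = 0.75 ≤ 1, so such a prefix code exists.

0.75; yes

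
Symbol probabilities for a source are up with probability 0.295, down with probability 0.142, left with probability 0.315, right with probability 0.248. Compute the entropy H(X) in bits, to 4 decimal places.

1.9433 bits

H = −Σ pᵢ log₂ pᵢ.
−0.295·log₂(0.295) = 0.5196
−0.142·log₂(0.142) = 0.3999
−0.315·log₂(0.315) = 0.5250
−0.248·log₂(0.248) = 0.4989
Sum ≈ 1.9433 → 1.9433 bits.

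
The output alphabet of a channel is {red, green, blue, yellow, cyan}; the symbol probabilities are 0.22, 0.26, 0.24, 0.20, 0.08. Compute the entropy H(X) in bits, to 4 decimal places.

H = −Σ pᵢ log₂ pᵢ.
−0.22·log₂(0.22) = 0.4806
−0.26·log₂(0.26) = 0.5053
−0.24·log₂(0.24) = 0.4941
−0.20·log₂(0.20) = 0.4644
−0.08·log₂(0.08) = 0.2915
Sum ≈ 2.2359 → 2.2359 bits.

2.2359 bits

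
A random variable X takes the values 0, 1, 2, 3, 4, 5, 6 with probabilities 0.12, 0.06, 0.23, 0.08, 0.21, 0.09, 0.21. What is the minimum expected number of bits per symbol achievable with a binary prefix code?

Repeatedly combine the two least-probable nodes; the expected code length is the sum of the merged weights.
merge 3/50 + 2/25 → 7/50
merge 9/100 + 3/25 → 21/100
merge 7/50 + 21/100 → 7/20
merge 21/100 + 21/100 → 21/50
merge 23/100 + 7/20 → 29/50
merge 21/50 + 29/50 → 1
L = 7/50 + 21/100 + 7/20 + 21/50 + 29/50 + 1 = 27/10 = 2.7 bits/symbol.

2.7 bits/symbol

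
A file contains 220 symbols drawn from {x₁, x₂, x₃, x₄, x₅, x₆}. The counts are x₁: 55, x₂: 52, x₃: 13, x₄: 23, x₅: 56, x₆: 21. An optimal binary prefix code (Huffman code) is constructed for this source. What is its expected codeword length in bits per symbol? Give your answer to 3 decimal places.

2.414 bits/symbol

Probabilities are the counts divided by 220.
Repeatedly combine the two least-probable nodes; the expected code length is the sum of the merged weights.
merge 13/220 + 21/220 → 17/110
merge 23/220 + 17/110 → 57/220
merge 13/55 + 1/4 → 107/220
merge 14/55 + 57/220 → 113/220
merge 107/220 + 113/220 → 1
L = 17/110 + 57/220 + 107/220 + 113/220 + 1 = 531/220 ≈ 2.414 bits/symbol.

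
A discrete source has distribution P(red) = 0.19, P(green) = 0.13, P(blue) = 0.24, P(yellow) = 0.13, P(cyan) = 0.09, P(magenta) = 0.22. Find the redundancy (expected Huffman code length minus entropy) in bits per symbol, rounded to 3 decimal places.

0.032 bits

Entropy H = −Σ p log₂ p ≈ 2.5079 bits.
Huffman merges: 9/100+13/100→11/50; 13/100+19/100→8/25; 11/50+11/50→11/25; 6/25+8/25→14/25; 11/25+14/25→1. L = 127/50 ≈ 2.5400.
L − H = 2.5400 − 2.5079 = 0.032 bits.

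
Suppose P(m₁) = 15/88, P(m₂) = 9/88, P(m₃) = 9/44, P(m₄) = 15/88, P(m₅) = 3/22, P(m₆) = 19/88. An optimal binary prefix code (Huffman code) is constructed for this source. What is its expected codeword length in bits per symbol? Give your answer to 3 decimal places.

2.580 bits/symbol

Repeatedly combine the two least-probable nodes; the expected code length is the sum of the merged weights.
merge 9/88 + 3/22 → 21/88
merge 15/88 + 15/88 → 15/44
merge 9/44 + 19/88 → 37/88
merge 21/88 + 15/44 → 51/88
merge 37/88 + 51/88 → 1
L = 21/88 + 15/44 + 37/88 + 51/88 + 1 = 227/88 ≈ 2.580 bits/symbol.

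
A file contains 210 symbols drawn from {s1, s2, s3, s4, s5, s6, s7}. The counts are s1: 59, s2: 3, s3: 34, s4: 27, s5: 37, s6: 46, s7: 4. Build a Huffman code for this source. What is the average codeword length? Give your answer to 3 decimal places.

2.519 bits/symbol

Probabilities are the counts divided by 210.
Repeatedly combine the two least-probable nodes; the expected code length is the sum of the merged weights.
merge 1/70 + 2/105 → 1/30
merge 1/30 + 9/70 → 17/105
merge 17/105 + 17/105 → 34/105
merge 37/210 + 23/105 → 83/210
merge 59/210 + 34/105 → 127/210
merge 83/210 + 127/210 → 1
L = 1/30 + 17/105 + 34/105 + 83/210 + 127/210 + 1 = 529/210 ≈ 2.519 bits/symbol.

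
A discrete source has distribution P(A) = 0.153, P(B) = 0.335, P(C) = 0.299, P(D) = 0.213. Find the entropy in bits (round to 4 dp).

1.9389 bits

H = −Σ pᵢ log₂ pᵢ.
−0.153·log₂(0.153) = 0.4144
−0.335·log₂(0.335) = 0.5286
−0.299·log₂(0.299) = 0.5208
−0.213·log₂(0.213) = 0.4752
Sum ≈ 1.9389 → 1.9389 bits.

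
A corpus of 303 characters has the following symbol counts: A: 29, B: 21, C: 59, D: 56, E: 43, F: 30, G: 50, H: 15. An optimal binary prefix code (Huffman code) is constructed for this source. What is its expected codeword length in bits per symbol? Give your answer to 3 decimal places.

Probabilities are the counts divided by 303.
Repeatedly combine the two least-probable nodes; the expected code length is the sum of the merged weights.
merge 5/101 + 7/101 → 12/101
merge 29/303 + 10/101 → 59/303
merge 12/101 + 43/303 → 79/303
merge 50/303 + 56/303 → 106/303
merge 59/303 + 59/303 → 118/303
merge 79/303 + 106/303 → 185/303
merge 118/303 + 185/303 → 1
L = 12/101 + 59/303 + 79/303 + 106/303 + 118/303 + 185/303 + 1 = 886/303 ≈ 2.924 bits/symbol.

2.924 bits/symbol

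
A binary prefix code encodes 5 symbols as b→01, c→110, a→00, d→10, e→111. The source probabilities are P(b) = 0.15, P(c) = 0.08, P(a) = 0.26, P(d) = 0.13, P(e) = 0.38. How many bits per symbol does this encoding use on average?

L̄ = Σ pᵢ·ℓᵢ = 0.15·2 + 0.08·3 + 0.26·2 + 0.13·2 + 0.38·3 = 2.46 bits/symbol.

2.46 bits/symbol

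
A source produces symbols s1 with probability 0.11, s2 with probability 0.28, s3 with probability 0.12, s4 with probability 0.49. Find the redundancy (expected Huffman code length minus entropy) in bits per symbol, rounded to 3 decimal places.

Entropy H = −Σ p log₂ p ≈ 1.7359 bits.
Huffman merges: 11/100+3/25→23/100; 23/100+7/25→51/100; 49/100+51/100→1. L = 87/50 ≈ 1.7400.
L − H = 1.7400 − 1.7359 = 0.004 bits.

0.004 bits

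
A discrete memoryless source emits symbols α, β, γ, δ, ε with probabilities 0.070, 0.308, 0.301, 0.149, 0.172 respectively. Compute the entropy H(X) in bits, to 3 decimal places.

H = −Σ pᵢ log₂ pᵢ.
−0.070·log₂(0.070) = 0.2686
−0.308·log₂(0.308) = 0.5233
−0.301·log₂(0.301) = 0.5214
−0.149·log₂(0.149) = 0.4092
−0.172·log₂(0.172) = 0.4368
Sum ≈ 2.1593 → 2.159 bits.

2.159 bits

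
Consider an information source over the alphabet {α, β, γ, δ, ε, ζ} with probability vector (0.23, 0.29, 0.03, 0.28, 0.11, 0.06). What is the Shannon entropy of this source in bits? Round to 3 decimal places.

2.265 bits

H = −Σ pᵢ log₂ pᵢ.
−0.23·log₂(0.23) = 0.4877
−0.29·log₂(0.29) = 0.5179
−0.03·log₂(0.03) = 0.1518
−0.28·log₂(0.28) = 0.5142
−0.11·log₂(0.11) = 0.3503
−0.06·log₂(0.06) = 0.2435
Sum ≈ 2.2654 → 2.265 bits.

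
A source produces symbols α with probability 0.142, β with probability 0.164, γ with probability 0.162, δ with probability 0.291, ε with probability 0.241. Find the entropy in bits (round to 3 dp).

H = −Σ pᵢ log₂ pᵢ.
−0.142·log₂(0.142) = 0.3999
−0.164·log₂(0.164) = 0.4278
−0.162·log₂(0.162) = 0.4254
−0.291·log₂(0.291) = 0.5182
−0.241·log₂(0.241) = 0.4947
Sum ≈ 2.2660 → 2.266 bits.

2.266 bits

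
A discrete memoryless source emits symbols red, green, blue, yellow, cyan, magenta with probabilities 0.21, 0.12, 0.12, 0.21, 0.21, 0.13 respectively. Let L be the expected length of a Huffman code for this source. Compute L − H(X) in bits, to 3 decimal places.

0.045 bits

Entropy H = −Σ p log₂ p ≈ 2.5352 bits.
Huffman merges: 3/25+3/25→6/25; 13/100+21/100→17/50; 21/100+21/100→21/50; 6/25+17/50→29/50; 21/50+29/50→1. L = 129/50 ≈ 2.5800.
L − H = 2.5800 − 2.5352 = 0.045 bits.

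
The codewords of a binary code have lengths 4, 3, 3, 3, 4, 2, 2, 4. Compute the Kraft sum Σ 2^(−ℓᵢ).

With common denominator 2^4 = 16: Σ 2^(−ℓᵢ) = 1/16 + 2/16 + 2/16 + 2/16 + 1/16 + 4/16 + 4/16 + 1/16 = 17/16 = 1.0625.

1.0625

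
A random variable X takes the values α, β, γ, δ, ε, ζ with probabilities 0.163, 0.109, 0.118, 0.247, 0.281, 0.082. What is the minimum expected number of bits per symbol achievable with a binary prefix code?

2.472 bits/symbol

Repeatedly combine the two least-probable nodes; the expected code length is the sum of the merged weights.
merge 41/500 + 109/1000 → 191/1000
merge 59/500 + 163/1000 → 281/1000
merge 191/1000 + 247/1000 → 219/500
merge 281/1000 + 281/1000 → 281/500
merge 219/500 + 281/500 → 1
L = 191/1000 + 281/1000 + 219/500 + 281/500 + 1 = 309/125 = 2.472 bits/symbol.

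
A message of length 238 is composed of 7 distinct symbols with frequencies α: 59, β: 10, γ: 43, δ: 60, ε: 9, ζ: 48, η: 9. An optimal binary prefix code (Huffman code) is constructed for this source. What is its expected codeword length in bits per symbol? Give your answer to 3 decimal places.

2.492 bits/symbol

Probabilities are the counts divided by 238.
Repeatedly combine the two least-probable nodes; the expected code length is the sum of the merged weights.
merge 9/238 + 9/238 → 9/119
merge 5/119 + 9/119 → 2/17
merge 2/17 + 43/238 → 71/238
merge 24/119 + 59/238 → 107/238
merge 30/119 + 71/238 → 131/238
merge 107/238 + 131/238 → 1
L = 9/119 + 2/17 + 71/238 + 107/238 + 131/238 + 1 = 593/238 ≈ 2.492 bits/symbol.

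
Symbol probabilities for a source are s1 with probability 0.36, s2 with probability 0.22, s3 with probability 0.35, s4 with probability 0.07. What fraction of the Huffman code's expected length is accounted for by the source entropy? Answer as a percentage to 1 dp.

Entropy H = −Σ p log₂ p ≈ 1.8098 bits.
Huffman merges: 7/100+11/50→29/100; 29/100+7/20→16/25; 9/25+16/25→1. L = 193/100 ≈ 1.9300.
Efficiency = H/L = 1.8098/1.9300 = 93.8%.

93.8%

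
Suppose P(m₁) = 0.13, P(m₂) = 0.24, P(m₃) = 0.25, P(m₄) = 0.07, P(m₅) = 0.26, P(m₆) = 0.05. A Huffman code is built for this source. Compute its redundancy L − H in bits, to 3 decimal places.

0.003 bits

Entropy H = −Σ p log₂ p ≈ 2.3667 bits.
Huffman merges: 1/20+7/100→3/25; 3/25+13/100→1/4; 6/25+1/4→49/100; 1/4+13/50→51/100; 49/100+51/100→1. L = 237/100 ≈ 2.3700.
L − H = 2.3700 − 2.3667 = 0.003 bits.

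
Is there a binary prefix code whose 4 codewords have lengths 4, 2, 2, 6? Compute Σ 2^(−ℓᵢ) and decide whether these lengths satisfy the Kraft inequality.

With common denominator 2^6 = 64: Σ 2^(−ℓᵢ) = 4/64 + 16/64 + 16/64 + 1/64 = 37/64 = 0.578125.
Kraft's inequality requires Σ ≤ 1; here Σ = 0.578125 ≤ 1, so such a prefix code exists.

0.578125; yes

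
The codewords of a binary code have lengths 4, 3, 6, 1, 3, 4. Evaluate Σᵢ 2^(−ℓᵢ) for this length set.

0.890625

With common denominator 2^6 = 64: Σ 2^(−ℓᵢ) = 4/64 + 8/64 + 1/64 + 32/64 + 8/64 + 4/64 = 57/64 = 0.890625.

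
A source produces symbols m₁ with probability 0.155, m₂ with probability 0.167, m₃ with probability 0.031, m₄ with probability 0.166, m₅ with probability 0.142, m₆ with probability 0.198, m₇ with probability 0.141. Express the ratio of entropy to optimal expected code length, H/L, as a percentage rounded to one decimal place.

96.2%

Entropy H = −Σ p log₂ p ≈ 2.6945 bits.
Huffman merges: 31/1000+141/1000→43/250; 71/500+31/200→297/1000; 83/500+167/1000→333/1000; 43/250+99/500→37/100; 297/1000+333/1000→63/100; 37/100+63/100→1. L = 1401/500 ≈ 2.8020.
Efficiency = H/L = 2.6945/2.8020 = 96.2%.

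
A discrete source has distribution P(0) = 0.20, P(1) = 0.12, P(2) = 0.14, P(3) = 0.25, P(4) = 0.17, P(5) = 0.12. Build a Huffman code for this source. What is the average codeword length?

2.55 bits/symbol

Repeatedly combine the two least-probable nodes; the expected code length is the sum of the merged weights.
merge 3/25 + 3/25 → 6/25
merge 7/50 + 17/100 → 31/100
merge 1/5 + 6/25 → 11/25
merge 1/4 + 31/100 → 14/25
merge 11/25 + 14/25 → 1
L = 6/25 + 31/100 + 11/25 + 14/25 + 1 = 51/20 = 2.55 bits/symbol.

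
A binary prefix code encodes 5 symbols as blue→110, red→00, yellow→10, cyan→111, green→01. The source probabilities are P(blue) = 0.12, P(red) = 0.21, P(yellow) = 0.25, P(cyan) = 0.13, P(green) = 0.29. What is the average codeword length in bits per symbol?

L̄ = Σ pᵢ·ℓᵢ = 0.12·3 + 0.21·2 + 0.25·2 + 0.13·3 + 0.29·2 = 2.25 bits/symbol.

2.25 bits/symbol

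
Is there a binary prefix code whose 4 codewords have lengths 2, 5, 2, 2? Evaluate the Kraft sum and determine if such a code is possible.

0.78125; yes

With common denominator 2^5 = 32: Σ 2^(−ℓᵢ) = 8/32 + 1/32 + 8/32 + 8/32 = 25/32 = 0.78125.
Kraft's inequality requires Σ ≤ 1; here Σ = 0.78125 ≤ 1, so such a prefix code exists.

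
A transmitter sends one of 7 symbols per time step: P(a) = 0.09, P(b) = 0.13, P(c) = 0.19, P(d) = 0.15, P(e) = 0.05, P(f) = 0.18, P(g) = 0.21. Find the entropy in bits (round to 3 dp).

2.695 bits

H = −Σ pᵢ log₂ pᵢ.
−0.09·log₂(0.09) = 0.3127
−0.13·log₂(0.13) = 0.3826
−0.19·log₂(0.19) = 0.4552
−0.15·log₂(0.15) = 0.4105
−0.05·log₂(0.05) = 0.2161
−0.18·log₂(0.18) = 0.4453
−0.21·log₂(0.21) = 0.4728
Sum ≈ 2.6953 → 2.695 bits.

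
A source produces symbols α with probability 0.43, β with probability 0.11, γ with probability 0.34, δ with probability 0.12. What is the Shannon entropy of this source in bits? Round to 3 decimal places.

H = −Σ pᵢ log₂ pᵢ.
−0.43·log₂(0.43) = 0.5236
−0.11·log₂(0.11) = 0.3503
−0.34·log₂(0.34) = 0.5292
−0.12·log₂(0.12) = 0.3671
Sum ≈ 1.7701 → 1.770 bits.

1.770 bits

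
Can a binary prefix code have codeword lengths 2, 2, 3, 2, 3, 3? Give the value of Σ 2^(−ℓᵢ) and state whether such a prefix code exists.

1.125; no

With common denominator 2^3 = 8: Σ 2^(−ℓᵢ) = 2/8 + 2/8 + 1/8 + 2/8 + 1/8 + 1/8 = 9/8 = 1.125.
Kraft's inequality requires Σ ≤ 1; here Σ = 1.125 > 1, so no such prefix code exists.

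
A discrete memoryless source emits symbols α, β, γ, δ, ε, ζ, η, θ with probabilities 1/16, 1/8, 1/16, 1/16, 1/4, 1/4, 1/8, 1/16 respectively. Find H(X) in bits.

Each probability is a power of 1/2, so log₂(1/p) is an integer.
H = Σ p·log₂(1/p) = 1/16·4 + 1/8·3 + 1/16·4 + 1/16·4 + 1/4·2 + 1/4·2 + 1/8·3 + 1/16·4 = 2.75 bits.

2.75 bits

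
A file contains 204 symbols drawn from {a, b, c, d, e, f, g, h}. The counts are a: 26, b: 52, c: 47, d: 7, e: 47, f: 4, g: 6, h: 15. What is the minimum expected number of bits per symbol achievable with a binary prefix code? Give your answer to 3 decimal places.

Probabilities are the counts divided by 204.
Repeatedly combine the two least-probable nodes; the expected code length is the sum of the merged weights.
merge 1/51 + 1/34 → 5/102
merge 7/204 + 5/102 → 1/12
merge 5/68 + 1/12 → 8/51
merge 13/102 + 8/51 → 29/102
merge 47/204 + 47/204 → 47/102
merge 13/51 + 29/102 → 55/102
merge 47/102 + 55/102 → 1
L = 5/102 + 1/12 + 8/51 + 29/102 + 47/102 + 55/102 + 1 = 175/68 ≈ 2.574 bits/symbol.

2.574 bits/symbol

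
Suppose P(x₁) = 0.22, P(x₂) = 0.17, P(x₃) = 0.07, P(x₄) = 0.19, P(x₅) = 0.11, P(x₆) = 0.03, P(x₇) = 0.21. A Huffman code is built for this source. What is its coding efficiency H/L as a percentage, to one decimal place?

Entropy H = −Σ p log₂ p ≈ 2.6138 bits.
Huffman merges: 3/100+7/100→1/10; 1/10+11/100→21/100; 17/100+19/100→9/25; 21/100+21/100→21/50; 11/50+9/25→29/50; 21/50+29/50→1. L = 267/100 ≈ 2.6700.
Efficiency = H/L = 2.6138/2.6700 = 97.9%.

97.9%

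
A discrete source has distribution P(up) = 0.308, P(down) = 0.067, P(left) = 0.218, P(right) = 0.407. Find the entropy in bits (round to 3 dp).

H = −Σ pᵢ log₂ pᵢ.
−0.308·log₂(0.308) = 0.5233
−0.067·log₂(0.067) = 0.2613
−0.218·log₂(0.218) = 0.4791
−0.407·log₂(0.407) = 0.5278
Sum ≈ 1.7915 → 1.791 bits.

1.791 bits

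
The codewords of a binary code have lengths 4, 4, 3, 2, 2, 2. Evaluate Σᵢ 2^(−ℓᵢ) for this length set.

1

With common denominator 2^4 = 16: Σ 2^(−ℓᵢ) = 1/16 + 1/16 + 2/16 + 4/16 + 4/16 + 4/16 = 16/16 = 1.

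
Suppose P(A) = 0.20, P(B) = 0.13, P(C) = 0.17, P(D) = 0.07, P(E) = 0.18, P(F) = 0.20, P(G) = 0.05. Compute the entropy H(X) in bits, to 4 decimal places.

H = −Σ pᵢ log₂ pᵢ.
−0.20·log₂(0.20) = 0.4644
−0.13·log₂(0.13) = 0.3826
−0.17·log₂(0.17) = 0.4346
−0.07·log₂(0.07) = 0.2686
−0.18·log₂(0.18) = 0.4453
−0.20·log₂(0.20) = 0.4644
−0.05·log₂(0.05) = 0.2161
Sum ≈ 2.6760 → 2.6760 bits.

2.6760 bits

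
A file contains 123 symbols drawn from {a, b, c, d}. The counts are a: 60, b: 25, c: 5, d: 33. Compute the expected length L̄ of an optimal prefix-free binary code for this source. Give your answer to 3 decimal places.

Probabilities are the counts divided by 123.
Repeatedly combine the two least-probable nodes; the expected code length is the sum of the merged weights.
merge 5/123 + 25/123 → 10/41
merge 10/41 + 11/41 → 21/41
merge 20/41 + 21/41 → 1
L = 10/41 + 21/41 + 1 = 72/41 ≈ 1.756 bits/symbol.

1.756 bits/symbol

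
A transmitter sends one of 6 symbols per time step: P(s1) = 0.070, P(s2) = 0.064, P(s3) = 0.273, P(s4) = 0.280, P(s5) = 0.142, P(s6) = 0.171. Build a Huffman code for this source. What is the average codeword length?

2.41 bits/symbol

Repeatedly combine the two least-probable nodes; the expected code length is the sum of the merged weights.
merge 8/125 + 7/100 → 67/500
merge 67/500 + 71/500 → 69/250
merge 171/1000 + 273/1000 → 111/250
merge 69/250 + 7/25 → 139/250
merge 111/250 + 139/250 → 1
L = 67/500 + 69/250 + 111/250 + 139/250 + 1 = 241/100 = 2.41 bits/symbol.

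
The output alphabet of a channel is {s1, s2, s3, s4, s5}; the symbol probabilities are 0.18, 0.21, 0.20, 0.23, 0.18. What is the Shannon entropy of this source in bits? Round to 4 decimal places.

2.3155 bits

H = −Σ pᵢ log₂ pᵢ.
−0.18·log₂(0.18) = 0.4453
−0.21·log₂(0.21) = 0.4728
−0.20·log₂(0.20) = 0.4644
−0.23·log₂(0.23) = 0.4877
−0.18·log₂(0.18) = 0.4453
Sum ≈ 2.3155 → 2.3155 bits.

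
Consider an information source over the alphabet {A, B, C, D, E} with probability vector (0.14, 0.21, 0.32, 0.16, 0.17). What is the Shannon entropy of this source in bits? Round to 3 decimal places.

2.254 bits

H = −Σ pᵢ log₂ pᵢ.
−0.14·log₂(0.14) = 0.3971
−0.21·log₂(0.21) = 0.4728
−0.32·log₂(0.32) = 0.5260
−0.16·log₂(0.16) = 0.4230
−0.17·log₂(0.17) = 0.4346
Sum ≈ 2.2536 → 2.254 bits.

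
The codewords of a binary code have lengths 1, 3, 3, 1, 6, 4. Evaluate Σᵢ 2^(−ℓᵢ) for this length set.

With common denominator 2^6 = 64: Σ 2^(−ℓᵢ) = 32/64 + 8/64 + 8/64 + 32/64 + 1/64 + 4/64 = 85/64 = 1.328125.

1.328125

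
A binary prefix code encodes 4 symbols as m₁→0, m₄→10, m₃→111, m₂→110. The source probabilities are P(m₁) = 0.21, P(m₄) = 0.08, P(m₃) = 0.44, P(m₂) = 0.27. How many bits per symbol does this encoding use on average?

2.5 bits/symbol

L̄ = Σ pᵢ·ℓᵢ = 0.21·1 + 0.08·2 + 0.44·3 + 0.27·3 = 2.5 bits/symbol.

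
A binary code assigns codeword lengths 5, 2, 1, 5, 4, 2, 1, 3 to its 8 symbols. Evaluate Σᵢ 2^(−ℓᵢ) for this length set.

1.75

With common denominator 2^5 = 32: Σ 2^(−ℓᵢ) = 1/32 + 8/32 + 16/32 + 1/32 + 2/32 + 8/32 + 16/32 + 4/32 = 56/32 = 1.75.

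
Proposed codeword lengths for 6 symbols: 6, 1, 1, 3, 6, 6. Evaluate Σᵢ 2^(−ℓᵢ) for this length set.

With common denominator 2^6 = 64: Σ 2^(−ℓᵢ) = 1/64 + 32/64 + 32/64 + 8/64 + 1/64 + 1/64 = 75/64 = 1.171875.

1.171875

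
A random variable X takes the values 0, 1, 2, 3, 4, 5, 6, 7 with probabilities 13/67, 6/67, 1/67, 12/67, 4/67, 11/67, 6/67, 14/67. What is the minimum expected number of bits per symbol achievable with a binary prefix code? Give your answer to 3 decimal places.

2.836 bits/symbol

Repeatedly combine the two least-probable nodes; the expected code length is the sum of the merged weights.
merge 1/67 + 4/67 → 5/67
merge 5/67 + 6/67 → 11/67
merge 6/67 + 11/67 → 17/67
merge 11/67 + 12/67 → 23/67
merge 13/67 + 14/67 → 27/67
merge 17/67 + 23/67 → 40/67
merge 27/67 + 40/67 → 1
L = 5/67 + 11/67 + 17/67 + 23/67 + 27/67 + 40/67 + 1 = 190/67 ≈ 2.836 bits/symbol.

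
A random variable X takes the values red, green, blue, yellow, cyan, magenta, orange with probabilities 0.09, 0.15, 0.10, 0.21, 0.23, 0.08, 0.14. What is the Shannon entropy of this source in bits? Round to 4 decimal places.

2.7045 bits

H = −Σ pᵢ log₂ pᵢ.
−0.09·log₂(0.09) = 0.3127
−0.15·log₂(0.15) = 0.4105
−0.10·log₂(0.10) = 0.3322
−0.21·log₂(0.21) = 0.4728
−0.23·log₂(0.23) = 0.4877
−0.08·log₂(0.08) = 0.2915
−0.14·log₂(0.14) = 0.3971
Sum ≈ 2.7045 → 2.7045 bits.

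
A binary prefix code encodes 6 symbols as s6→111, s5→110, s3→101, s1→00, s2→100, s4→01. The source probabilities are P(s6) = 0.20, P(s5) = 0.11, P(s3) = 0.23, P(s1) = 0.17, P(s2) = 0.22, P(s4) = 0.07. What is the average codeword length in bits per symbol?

2.76 bits/symbol

L̄ = Σ pᵢ·ℓᵢ = 0.20·3 + 0.11·3 + 0.23·3 + 0.17·2 + 0.22·3 + 0.07·2 = 2.76 bits/symbol.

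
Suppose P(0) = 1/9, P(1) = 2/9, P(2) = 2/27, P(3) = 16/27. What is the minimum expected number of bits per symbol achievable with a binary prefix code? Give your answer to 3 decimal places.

Repeatedly combine the two least-probable nodes; the expected code length is the sum of the merged weights.
merge 2/27 + 1/9 → 5/27
merge 5/27 + 2/9 → 11/27
merge 11/27 + 16/27 → 1
L = 5/27 + 11/27 + 1 = 43/27 ≈ 1.593 bits/symbol.

1.593 bits/symbol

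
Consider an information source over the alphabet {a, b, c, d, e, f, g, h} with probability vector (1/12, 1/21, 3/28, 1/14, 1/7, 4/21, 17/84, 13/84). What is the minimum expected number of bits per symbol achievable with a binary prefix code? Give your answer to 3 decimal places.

2.917 bits/symbol

Repeatedly combine the two least-probable nodes; the expected code length is the sum of the merged weights.
merge 1/21 + 1/14 → 5/42
merge 1/12 + 3/28 → 4/21
merge 5/42 + 1/7 → 11/42
merge 13/84 + 4/21 → 29/84
merge 4/21 + 17/84 → 11/28
merge 11/42 + 29/84 → 17/28
merge 11/28 + 17/28 → 1
L = 5/42 + 4/21 + 11/42 + 29/84 + 11/28 + 17/28 + 1 = 35/12 ≈ 2.917 bits/symbol.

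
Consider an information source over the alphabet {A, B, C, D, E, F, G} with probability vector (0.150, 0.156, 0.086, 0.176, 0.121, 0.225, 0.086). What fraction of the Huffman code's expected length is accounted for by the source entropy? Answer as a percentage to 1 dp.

98.6%

Entropy H = −Σ p log₂ p ≈ 2.7315 bits.
Huffman merges: 43/500+43/500→43/250; 121/1000+3/20→271/1000; 39/250+43/250→41/125; 22/125+9/40→401/1000; 271/1000+41/125→599/1000; 401/1000+599/1000→1. L = 2771/1000 ≈ 2.7710.
Efficiency = H/L = 2.7315/2.7710 = 98.6%.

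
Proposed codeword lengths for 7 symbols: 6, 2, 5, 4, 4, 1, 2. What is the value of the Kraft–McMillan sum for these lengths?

With common denominator 2^6 = 64: Σ 2^(−ℓᵢ) = 1/64 + 16/64 + 2/64 + 4/64 + 4/64 + 32/64 + 16/64 = 75/64 = 1.171875.

1.171875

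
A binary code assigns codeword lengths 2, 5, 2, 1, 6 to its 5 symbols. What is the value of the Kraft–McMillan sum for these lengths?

1.046875

With common denominator 2^6 = 64: Σ 2^(−ℓᵢ) = 16/64 + 2/64 + 16/64 + 32/64 + 1/64 = 67/64 = 1.046875.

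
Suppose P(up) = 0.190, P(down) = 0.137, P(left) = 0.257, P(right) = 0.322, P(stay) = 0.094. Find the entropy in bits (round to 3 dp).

2.199 bits

H = −Σ pᵢ log₂ pᵢ.
−0.190·log₂(0.190) = 0.4552
−0.137·log₂(0.137) = 0.3929
−0.257·log₂(0.257) = 0.5038
−0.322·log₂(0.322) = 0.5264
−0.094·log₂(0.094) = 0.3207
Sum ≈ 2.1989 → 2.199 bits.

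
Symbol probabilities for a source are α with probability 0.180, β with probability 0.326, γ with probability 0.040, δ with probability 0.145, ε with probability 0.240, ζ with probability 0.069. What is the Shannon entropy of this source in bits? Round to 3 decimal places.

H = −Σ pᵢ log₂ pᵢ.
−0.180·log₂(0.180) = 0.4453
−0.326·log₂(0.326) = 0.5272
−0.040·log₂(0.040) = 0.1858
−0.145·log₂(0.145) = 0.4040
−0.240·log₂(0.240) = 0.4941
−0.069·log₂(0.069) = 0.2662
Sum ≈ 2.3225 → 2.322 bits.

2.322 bits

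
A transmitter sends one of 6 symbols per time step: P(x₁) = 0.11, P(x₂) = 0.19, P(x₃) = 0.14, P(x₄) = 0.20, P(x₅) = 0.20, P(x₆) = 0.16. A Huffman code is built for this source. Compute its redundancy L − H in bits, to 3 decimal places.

Entropy H = −Σ p log₂ p ≈ 2.5544 bits.
Huffman merges: 11/100+7/50→1/4; 4/25+19/100→7/20; 1/5+1/5→2/5; 1/4+7/20→3/5; 2/5+3/5→1. L = 13/5 ≈ 2.6000.
L − H = 2.6000 − 2.5544 = 0.046 bits.

0.046 bits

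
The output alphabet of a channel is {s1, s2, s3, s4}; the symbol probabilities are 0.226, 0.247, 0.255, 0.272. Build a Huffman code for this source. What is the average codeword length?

2 bits/symbol

Repeatedly combine the two least-probable nodes; the expected code length is the sum of the merged weights.
merge 113/500 + 247/1000 → 473/1000
merge 51/200 + 34/125 → 527/1000
merge 473/1000 + 527/1000 → 1
L = 473/1000 + 527/1000 + 1 = 2 bits/symbol.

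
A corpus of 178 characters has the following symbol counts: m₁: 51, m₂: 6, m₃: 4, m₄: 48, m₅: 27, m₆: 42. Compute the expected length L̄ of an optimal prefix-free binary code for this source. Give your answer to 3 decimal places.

2.264 bits/symbol

Probabilities are the counts divided by 178.
Repeatedly combine the two least-probable nodes; the expected code length is the sum of the merged weights.
merge 2/89 + 3/89 → 5/89
merge 5/89 + 27/178 → 37/178
merge 37/178 + 21/89 → 79/178
merge 24/89 + 51/178 → 99/178
merge 79/178 + 99/178 → 1
L = 5/89 + 37/178 + 79/178 + 99/178 + 1 = 403/178 ≈ 2.264 bits/symbol.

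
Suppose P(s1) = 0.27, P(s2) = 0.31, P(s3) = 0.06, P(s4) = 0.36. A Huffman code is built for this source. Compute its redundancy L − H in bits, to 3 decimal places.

0.162 bits

Entropy H = −Σ p log₂ p ≈ 1.8080 bits.
Huffman merges: 3/50+27/100→33/100; 31/100+33/100→16/25; 9/25+16/25→1. L = 197/100 ≈ 1.9700.
L − H = 1.9700 − 1.8080 = 0.162 bits.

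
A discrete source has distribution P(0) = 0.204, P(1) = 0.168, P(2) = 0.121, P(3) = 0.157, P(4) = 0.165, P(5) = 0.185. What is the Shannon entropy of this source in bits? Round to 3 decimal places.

H = −Σ pᵢ log₂ pᵢ.
−0.204·log₂(0.204) = 0.4678
−0.168·log₂(0.168) = 0.4323
−0.121·log₂(0.121) = 0.3687
−0.157·log₂(0.157) = 0.4194
−0.165·log₂(0.165) = 0.4289
−0.185·log₂(0.185) = 0.4504
Sum ≈ 2.5675 → 2.568 bits.

2.568 bits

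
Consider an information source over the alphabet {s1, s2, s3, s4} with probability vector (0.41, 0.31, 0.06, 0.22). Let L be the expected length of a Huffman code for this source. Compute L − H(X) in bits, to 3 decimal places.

0.095 bits

Entropy H = −Σ p log₂ p ≈ 1.7753 bits.
Huffman merges: 3/50+11/50→7/25; 7/25+31/100→59/100; 41/100+59/100→1. L = 187/100 ≈ 1.8700.
L − H = 1.8700 − 1.7753 = 0.095 bits.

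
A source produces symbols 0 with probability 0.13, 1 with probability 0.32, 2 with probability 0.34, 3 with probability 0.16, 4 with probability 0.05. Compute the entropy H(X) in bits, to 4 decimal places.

2.0770 bits

H = −Σ pᵢ log₂ pᵢ.
−0.13·log₂(0.13) = 0.3826
−0.32·log₂(0.32) = 0.5260
−0.34·log₂(0.34) = 0.5292
−0.16·log₂(0.16) = 0.4230
−0.05·log₂(0.05) = 0.2161
Sum ≈ 2.0770 → 2.0770 bits.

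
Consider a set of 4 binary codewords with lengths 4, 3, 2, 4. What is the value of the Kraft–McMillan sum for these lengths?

With common denominator 2^4 = 16: Σ 2^(−ℓᵢ) = 1/16 + 2/16 + 4/16 + 1/16 = 8/16 = 0.5.

0.5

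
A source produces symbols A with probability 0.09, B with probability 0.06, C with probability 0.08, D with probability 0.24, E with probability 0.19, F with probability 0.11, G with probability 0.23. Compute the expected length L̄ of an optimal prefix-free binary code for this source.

Repeatedly combine the two least-probable nodes; the expected code length is the sum of the merged weights.
merge 3/50 + 2/25 → 7/50
merge 9/100 + 11/100 → 1/5
merge 7/50 + 19/100 → 33/100
merge 1/5 + 23/100 → 43/100
merge 6/25 + 33/100 → 57/100
merge 43/100 + 57/100 → 1
L = 7/50 + 1/5 + 33/100 + 43/100 + 57/100 + 1 = 267/100 = 2.67 bits/symbol.

2.67 bits/symbol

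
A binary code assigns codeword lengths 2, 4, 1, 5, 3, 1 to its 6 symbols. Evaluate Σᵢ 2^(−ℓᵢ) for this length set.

1.46875

With common denominator 2^5 = 32: Σ 2^(−ℓᵢ) = 8/32 + 2/32 + 16/32 + 1/32 + 4/32 + 16/32 = 47/32 = 1.46875.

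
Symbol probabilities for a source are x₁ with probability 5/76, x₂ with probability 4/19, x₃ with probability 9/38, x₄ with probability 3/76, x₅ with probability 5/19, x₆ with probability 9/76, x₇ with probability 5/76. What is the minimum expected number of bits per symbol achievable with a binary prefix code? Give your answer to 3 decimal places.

Repeatedly combine the two least-probable nodes; the expected code length is the sum of the merged weights.
merge 3/76 + 5/76 → 2/19
merge 5/76 + 2/19 → 13/76
merge 9/76 + 13/76 → 11/38
merge 4/19 + 9/38 → 17/38
merge 5/19 + 11/38 → 21/38
merge 17/38 + 21/38 → 1
L = 2/19 + 13/76 + 11/38 + 17/38 + 21/38 + 1 = 195/76 ≈ 2.566 bits/symbol.

2.566 bits/symbol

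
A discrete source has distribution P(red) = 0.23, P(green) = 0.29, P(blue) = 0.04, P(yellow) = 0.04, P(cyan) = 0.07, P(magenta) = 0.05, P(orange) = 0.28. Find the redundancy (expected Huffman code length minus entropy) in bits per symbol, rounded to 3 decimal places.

Entropy H = −Σ p log₂ p ≈ 2.3760 bits.
Huffman merges: 1/25+1/25→2/25; 1/20+7/100→3/25; 2/25+3/25→1/5; 1/5+23/100→43/100; 7/25+29/100→57/100; 43/100+57/100→1. L = 12/5 ≈ 2.4000.
L − H = 2.4000 − 2.3760 = 0.024 bits.

0.024 bits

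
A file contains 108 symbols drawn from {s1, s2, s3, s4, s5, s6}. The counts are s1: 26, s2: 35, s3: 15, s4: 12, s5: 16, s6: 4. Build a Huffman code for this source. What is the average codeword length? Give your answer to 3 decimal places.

Probabilities are the counts divided by 108.
Repeatedly combine the two least-probable nodes; the expected code length is the sum of the merged weights.
merge 1/27 + 1/9 → 4/27
merge 5/36 + 4/27 → 31/108
merge 4/27 + 13/54 → 7/18
merge 31/108 + 35/108 → 11/18
merge 7/18 + 11/18 → 1
L = 4/27 + 31/108 + 7/18 + 11/18 + 1 = 263/108 ≈ 2.435 bits/symbol.

2.435 bits/symbol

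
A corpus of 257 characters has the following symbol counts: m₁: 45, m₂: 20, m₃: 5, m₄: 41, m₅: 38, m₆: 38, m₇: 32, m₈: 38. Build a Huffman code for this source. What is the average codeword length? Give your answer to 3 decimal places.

Probabilities are the counts divided by 257.
Repeatedly combine the two least-probable nodes; the expected code length is the sum of the merged weights.
merge 5/257 + 20/257 → 25/257
merge 25/257 + 32/257 → 57/257
merge 38/257 + 38/257 → 76/257
merge 38/257 + 41/257 → 79/257
merge 45/257 + 57/257 → 102/257
merge 76/257 + 79/257 → 155/257
merge 102/257 + 155/257 → 1
L = 25/257 + 57/257 + 76/257 + 79/257 + 102/257 + 155/257 + 1 = 751/257 ≈ 2.922 bits/symbol.

2.922 bits/symbol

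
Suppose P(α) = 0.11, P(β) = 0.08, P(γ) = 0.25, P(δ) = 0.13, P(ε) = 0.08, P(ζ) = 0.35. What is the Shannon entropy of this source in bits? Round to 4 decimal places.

H = −Σ pᵢ log₂ pᵢ.
−0.11·log₂(0.11) = 0.3503
−0.08·log₂(0.08) = 0.2915
−0.25·log₂(0.25) = 0.5000
−0.13·log₂(0.13) = 0.3826
−0.08·log₂(0.08) = 0.2915
−0.35·log₂(0.35) = 0.5301
Sum ≈ 2.3460 → 2.3460 bits.

2.3460 bits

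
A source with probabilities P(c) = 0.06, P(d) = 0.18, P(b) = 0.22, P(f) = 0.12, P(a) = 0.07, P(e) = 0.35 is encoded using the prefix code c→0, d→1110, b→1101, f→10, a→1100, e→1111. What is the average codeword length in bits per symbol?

L̄ = Σ pᵢ·ℓᵢ = 0.06·1 + 0.18·4 + 0.22·4 + 0.12·2 + 0.07·4 + 0.35·4 = 3.58 bits/symbol.

3.58 bits/symbol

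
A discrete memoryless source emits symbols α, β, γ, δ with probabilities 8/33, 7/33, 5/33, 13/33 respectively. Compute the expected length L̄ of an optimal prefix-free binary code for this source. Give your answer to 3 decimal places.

1.970 bits/symbol

Repeatedly combine the two least-probable nodes; the expected code length is the sum of the merged weights.
merge 5/33 + 7/33 → 4/11
merge 8/33 + 4/11 → 20/33
merge 13/33 + 20/33 → 1
L = 4/11 + 20/33 + 1 = 65/33 ≈ 1.970 bits/symbol.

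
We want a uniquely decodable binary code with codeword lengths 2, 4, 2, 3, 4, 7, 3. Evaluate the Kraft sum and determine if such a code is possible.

0.8828125; yes

With common denominator 2^7 = 128: Σ 2^(−ℓᵢ) = 32/128 + 8/128 + 32/128 + 16/128 + 8/128 + 1/128 + 16/128 = 113/128 = 0.8828125.
Kraft's inequality requires Σ ≤ 1; here Σ = 0.8828125 ≤ 1, so such a prefix code exists.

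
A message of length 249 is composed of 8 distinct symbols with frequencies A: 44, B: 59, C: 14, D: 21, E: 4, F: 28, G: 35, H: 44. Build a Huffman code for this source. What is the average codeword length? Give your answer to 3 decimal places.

Probabilities are the counts divided by 249.
Repeatedly combine the two least-probable nodes; the expected code length is the sum of the merged weights.
merge 4/249 + 14/249 → 6/83
merge 6/83 + 7/83 → 13/83
merge 28/249 + 35/249 → 21/83
merge 13/83 + 44/249 → 1/3
merge 44/249 + 59/249 → 103/249
merge 21/83 + 1/3 → 146/249
merge 103/249 + 146/249 → 1
L = 6/83 + 13/83 + 21/83 + 1/3 + 103/249 + 146/249 + 1 = 701/249 ≈ 2.815 bits/symbol.

2.815 bits/symbol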